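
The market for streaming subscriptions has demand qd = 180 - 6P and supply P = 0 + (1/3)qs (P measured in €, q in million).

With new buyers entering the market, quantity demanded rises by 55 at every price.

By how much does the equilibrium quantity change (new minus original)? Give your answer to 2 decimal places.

+18.33

Before the shock: 180 - 6P = 3P ⇒ 180 = 9P ⇒ P = 20, q = 60.
After the shift, demand is qd = 235 - 6P and supply is qs = 3P.
Setting them equal: 235 - 6P = 3P → 235 = 9P, so P = 235/9 ≈ 26.1111 and q = 235/3 ≈ 78.3333.
Δq = 78.3333 − 60 = +18.33.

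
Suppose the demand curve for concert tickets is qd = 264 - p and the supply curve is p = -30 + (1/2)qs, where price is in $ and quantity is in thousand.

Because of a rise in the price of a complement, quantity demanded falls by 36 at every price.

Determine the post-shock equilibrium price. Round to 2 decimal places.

Original equilibrium: 264 - p = 2p + 60 gives 204 = 3p, so p = 68 and q = 196.
The shock moves the curves to qd = 228 - p and qs = 2p + 60.
Equate the new curves: 228 - p = 2p + 60, giving 168 = 3p, p = 56, q = 172.

56.00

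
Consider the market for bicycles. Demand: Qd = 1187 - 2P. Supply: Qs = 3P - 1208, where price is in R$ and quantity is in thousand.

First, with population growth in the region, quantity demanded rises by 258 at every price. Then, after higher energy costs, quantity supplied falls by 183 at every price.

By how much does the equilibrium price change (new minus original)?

+88.2

Solve the original market: 1187 - 2P = 3P - 1208, hence P = 479 and Q = 229.
The new curves are Qd = 1445 - 2P (demand) and Qs = 3P - 1391 (supply).
Setting them equal: 1445 - 2P = 3P - 1391 → 2836 = 5P, so P = 567.2 and Q = 310.6.
ΔP = 567.2 − 479 = +88.2.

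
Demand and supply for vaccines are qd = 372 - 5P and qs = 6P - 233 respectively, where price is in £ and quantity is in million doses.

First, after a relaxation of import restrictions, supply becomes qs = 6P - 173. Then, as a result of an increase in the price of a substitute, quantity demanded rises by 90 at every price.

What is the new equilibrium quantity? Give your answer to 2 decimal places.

Original equilibrium: 372 - 5P = 6P - 233 gives 605 = 11P, so P = 55 and q = 97.
After the shift, demand is qd = 462 - 5P and supply is qs = 6P - 173.
Clearing the new market: 462 - 5P = 6P - 173, so P = 635/11 ≈ 57.7273 and q = 1907/11 ≈ 173.3636.

173.36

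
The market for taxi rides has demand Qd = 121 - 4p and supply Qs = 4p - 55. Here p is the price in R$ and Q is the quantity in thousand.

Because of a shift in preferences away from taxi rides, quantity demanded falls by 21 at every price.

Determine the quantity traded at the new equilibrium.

22.5

Original equilibrium: 121 - 4p = 4p - 55 gives 176 = 8p, so p = 22 and Q = 33.
With the change applied: demand Qd = 100 - 4p, supply Qs = 4p - 55.
Clearing the new market: 100 - 4p = 4p - 55, so p = 19.375 and Q = 22.5.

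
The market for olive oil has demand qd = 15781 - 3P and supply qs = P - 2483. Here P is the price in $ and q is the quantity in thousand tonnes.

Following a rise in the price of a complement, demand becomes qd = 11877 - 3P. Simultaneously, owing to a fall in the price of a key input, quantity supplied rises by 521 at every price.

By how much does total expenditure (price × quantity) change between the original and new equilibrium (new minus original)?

Before the shock: 15781 - 3P = P - 2483 ⇒ 18264 = 4P ⇒ P = 4566, q = 2083.
After the shift, demand is qd = 11877 - 3P and supply is qs = P - 1962.
New equilibrium: 11877 - 3P = P - 1962 ⇒ 13839 = 4P ⇒ P = 3459.75, q = 1497.75.
Expenditure moves from 4566×2083 = 9510978 to 3459.75×1497.75 = 5181840.5625; change = -4329137.4375.

-4329137.4375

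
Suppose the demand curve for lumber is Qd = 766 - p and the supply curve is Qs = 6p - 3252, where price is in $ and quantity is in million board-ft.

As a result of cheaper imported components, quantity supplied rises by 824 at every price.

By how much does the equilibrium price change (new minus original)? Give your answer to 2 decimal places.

Original equilibrium: 766 - p = 6p - 3252 gives 4018 = 7p, so p = 574 and Q = 192.
The shock moves the curves to Qd = 766 - p and Qs = 6p - 2428.
Equate the new curves: 766 - p = 6p - 2428, giving 3194 = 7p, p = 3194/7 ≈ 456.2857, Q = 2168/7 ≈ 309.7143.
Δp = 456.2857 − 574 = -117.71.

-117.71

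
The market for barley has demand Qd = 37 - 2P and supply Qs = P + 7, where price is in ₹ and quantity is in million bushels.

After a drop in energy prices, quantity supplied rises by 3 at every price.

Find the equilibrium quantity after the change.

19

Before the shock: 37 - 2P = P + 7 ⇒ 30 = 3P ⇒ P = 10, Q = 17.
After the shift, demand is Qd = 37 - 2P and supply is Qs = P + 10.
Setting them equal: 37 - 2P = P + 10 → 27 = 3P, so P = 9 and Q = 19.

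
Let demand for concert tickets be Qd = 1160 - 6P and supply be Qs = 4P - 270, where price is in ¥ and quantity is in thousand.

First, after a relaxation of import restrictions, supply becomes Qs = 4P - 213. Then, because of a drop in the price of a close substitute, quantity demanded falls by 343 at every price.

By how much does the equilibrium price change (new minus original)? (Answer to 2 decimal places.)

Solve the original market: 1160 - 6P = 4P - 270, hence P = 143 and Q = 302.
The shock moves the curves to Qd = 817 - 6P and Qs = 4P - 213.
Equate the new curves: 817 - 6P = 4P - 213, giving 1030 = 10P, P = 103, Q = 199.
ΔP = 103 − 143 = -40.00.

-40.00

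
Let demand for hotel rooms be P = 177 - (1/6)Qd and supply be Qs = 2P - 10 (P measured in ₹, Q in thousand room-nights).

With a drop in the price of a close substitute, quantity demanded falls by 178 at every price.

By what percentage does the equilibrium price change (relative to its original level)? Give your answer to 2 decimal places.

-16.60

Original equilibrium: 1062 - 6P = 2P - 10 gives 1072 = 8P, so P = 134 and Q = 258.
With the change applied: demand Qd = 884 - 6P, supply Qs = 2P - 10.
New equilibrium: 884 - 6P = 2P - 10 ⇒ 894 = 8P ⇒ P = 111.75, Q = 213.5.
%ΔP = (111.75 − 134) / 134 × 100 = -16.60%.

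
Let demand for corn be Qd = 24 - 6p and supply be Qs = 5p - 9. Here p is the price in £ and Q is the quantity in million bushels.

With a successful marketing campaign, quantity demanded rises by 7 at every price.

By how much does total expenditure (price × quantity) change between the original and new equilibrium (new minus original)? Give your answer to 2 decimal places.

+15.39

Initially, 24 - 6p = 5p - 9, so 33 = 11p and p = 3, Q = 6.
The shock moves the curves to Qd = 31 - 6p and Qs = 5p - 9.
Equate the new curves: 31 - 6p = 5p - 9, giving 40 = 11p, p = 40/11 ≈ 3.6364, Q = 101/11 ≈ 9.1818.
Expenditure moves from 3×6 = 18 to 3.6364×9.1818 = 33.3884; change = +15.39.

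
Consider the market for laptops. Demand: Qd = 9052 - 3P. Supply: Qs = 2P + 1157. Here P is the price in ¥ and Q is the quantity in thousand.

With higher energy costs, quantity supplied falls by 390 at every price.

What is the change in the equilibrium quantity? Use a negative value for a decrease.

Original equilibrium: 9052 - 3P = 2P + 1157 gives 7895 = 5P, so P = 1579 and Q = 4315.
With the change applied: demand Qd = 9052 - 3P, supply Qs = 2P + 767.
Clearing the new market: 9052 - 3P = 2P + 767, so P = 1657 and Q = 4081.
ΔQ = 4081 − 4315 = -234.

-234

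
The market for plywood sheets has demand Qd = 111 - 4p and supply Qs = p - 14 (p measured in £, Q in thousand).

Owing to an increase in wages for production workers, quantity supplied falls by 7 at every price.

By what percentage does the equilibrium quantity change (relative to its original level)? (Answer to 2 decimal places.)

Before the shock: 111 - 4p = p - 14 ⇒ 125 = 5p ⇒ p = 25, Q = 11.
The new curves are Qd = 111 - 4p (demand) and Qs = p - 21 (supply).
Equate the new curves: 111 - 4p = p - 21, giving 132 = 5p, p = 26.4, Q = 5.4.
%ΔQ = (5.4 − 11) / 11 × 100 = -50.91%.

-50.91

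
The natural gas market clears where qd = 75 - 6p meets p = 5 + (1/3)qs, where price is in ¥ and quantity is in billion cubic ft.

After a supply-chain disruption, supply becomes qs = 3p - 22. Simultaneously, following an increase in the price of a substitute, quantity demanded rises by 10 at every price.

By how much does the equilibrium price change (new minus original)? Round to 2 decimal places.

Solve the original market: 75 - 6p = 3p - 15, hence p = 10 and q = 15.
With the change applied: demand qd = 85 - 6p, supply qs = 3p - 22.
Equate the new curves: 85 - 6p = 3p - 22, giving 107 = 9p, p = 107/9 ≈ 11.8889, q = 41/3 ≈ 13.6667.
Δp = 11.8889 − 10 = +1.89.

+1.89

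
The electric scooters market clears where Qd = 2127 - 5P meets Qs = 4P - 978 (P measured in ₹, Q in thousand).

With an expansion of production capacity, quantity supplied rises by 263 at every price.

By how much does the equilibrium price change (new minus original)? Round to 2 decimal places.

Original equilibrium: 2127 - 5P = 4P - 978 gives 3105 = 9P, so P = 345 and Q = 402.
With the change applied: demand Qd = 2127 - 5P, supply Qs = 4P - 715.
Clearing the new market: 2127 - 5P = 4P - 715, so P = 2842/9 ≈ 315.7778 and Q = 4933/9 ≈ 548.1111.
ΔP = 315.7778 − 345 = -29.22.

-29.22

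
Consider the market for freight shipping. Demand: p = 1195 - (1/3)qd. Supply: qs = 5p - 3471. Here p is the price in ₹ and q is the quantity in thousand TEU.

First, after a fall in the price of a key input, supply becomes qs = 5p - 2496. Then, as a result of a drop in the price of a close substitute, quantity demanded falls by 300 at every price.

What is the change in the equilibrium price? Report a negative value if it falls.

-159.375

Original equilibrium: 3585 - 3p = 5p - 3471 gives 7056 = 8p, so p = 882 and q = 939.
The shock moves the curves to qd = 3285 - 3p and qs = 5p - 2496.
Setting them equal: 3285 - 3p = 5p - 2496 → 5781 = 8p, so p = 722.625 and q = 1117.125.
Δp = 722.625 − 882 = -159.375.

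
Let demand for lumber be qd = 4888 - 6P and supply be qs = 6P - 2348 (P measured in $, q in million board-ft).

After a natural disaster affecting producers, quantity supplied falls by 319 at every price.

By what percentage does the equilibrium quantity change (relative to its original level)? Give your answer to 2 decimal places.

Initially, 4888 - 6P = 6P - 2348, so 7236 = 12P and P = 603, q = 1270.
The new curves are qd = 4888 - 6P (demand) and qs = 6P - 2667 (supply).
Equate the new curves: 4888 - 6P = 6P - 2667, giving 7555 = 12P, P = 7555/12 ≈ 629.5833, q = 1110.5.
%Δq = (1110.5 − 1270) / 1270 × 100 = -12.56%.

-12.56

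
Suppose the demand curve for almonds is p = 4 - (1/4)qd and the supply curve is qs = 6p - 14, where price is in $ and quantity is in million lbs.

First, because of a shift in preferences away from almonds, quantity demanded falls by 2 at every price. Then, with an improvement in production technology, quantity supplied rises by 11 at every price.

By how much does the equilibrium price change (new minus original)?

Original equilibrium: 16 - 4p = 6p - 14 gives 30 = 10p, so p = 3 and q = 4.
The shock moves the curves to qd = 14 - 4p and qs = 6p - 3.
Clearing the new market: 14 - 4p = 6p - 3, so p = 1.7 and q = 7.2.
Δp = 1.7 − 3 = -1.3.

-1.3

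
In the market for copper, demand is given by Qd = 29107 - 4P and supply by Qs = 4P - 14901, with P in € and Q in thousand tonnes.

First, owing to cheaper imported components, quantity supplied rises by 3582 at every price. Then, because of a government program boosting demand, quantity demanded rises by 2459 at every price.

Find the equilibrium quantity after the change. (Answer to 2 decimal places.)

Initially, 29107 - 4P = 4P - 14901, so 44008 = 8P and P = 5501, Q = 7103.
With the change applied: demand Qd = 31566 - 4P, supply Qs = 4P - 11319.
Setting them equal: 31566 - 4P = 4P - 11319 → 42885 = 8P, so P = 5360.625 and Q = 10123.5.

10123.50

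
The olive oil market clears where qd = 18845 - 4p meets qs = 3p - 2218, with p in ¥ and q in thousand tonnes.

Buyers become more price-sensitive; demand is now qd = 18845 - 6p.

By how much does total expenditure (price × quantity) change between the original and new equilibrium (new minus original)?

Solve the original market: 18845 - 4p = 3p - 2218, hence p = 3009 and q = 6809.
With the change applied: demand qd = 18845 - 6p, supply qs = 3p - 2218.
Setting them equal: 18845 - 6p = 3p - 2218 → 21063 = 9p, so p = 7021/3 ≈ 2340.3333 and q = 4803.
Expenditure moves from 3009×6809 = 20488281 to 2340.3333×4803 = 11240621; change = -9247660.

-9247660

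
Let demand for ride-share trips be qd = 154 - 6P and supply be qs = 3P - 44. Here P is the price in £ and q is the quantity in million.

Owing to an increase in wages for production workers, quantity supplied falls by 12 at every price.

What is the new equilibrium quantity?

14

Original equilibrium: 154 - 6P = 3P - 44 gives 198 = 9P, so P = 22 and q = 22.
After the shift, demand is qd = 154 - 6P and supply is qs = 3P - 56.
New equilibrium: 154 - 6P = 3P - 56 ⇒ 210 = 9P ⇒ P = 70/3 ≈ 23.3333, q = 14.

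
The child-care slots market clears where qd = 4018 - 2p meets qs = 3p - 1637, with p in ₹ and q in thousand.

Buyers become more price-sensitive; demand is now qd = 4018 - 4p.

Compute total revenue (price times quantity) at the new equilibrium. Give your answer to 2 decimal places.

635437.35

Initially, 4018 - 2p = 3p - 1637, so 5655 = 5p and p = 1131, q = 1756.
The shock moves the curves to qd = 4018 - 4p and qs = 3p - 1637.
New equilibrium: 4018 - 4p = 3p - 1637 ⇒ 5655 = 7p ⇒ p = 5655/7 ≈ 807.8571, q = 5506/7 ≈ 786.5714.
New expenditure = 807.8571 × 786.5714 = 635437.35.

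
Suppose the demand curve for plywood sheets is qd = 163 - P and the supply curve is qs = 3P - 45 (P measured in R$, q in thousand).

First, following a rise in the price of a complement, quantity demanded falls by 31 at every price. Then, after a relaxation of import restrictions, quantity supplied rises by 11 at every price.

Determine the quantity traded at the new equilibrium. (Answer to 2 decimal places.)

Initially, 163 - P = 3P - 45, so 208 = 4P and P = 52, q = 111.
The new curves are qd = 132 - P (demand) and qs = 3P - 34 (supply).
Setting them equal: 132 - P = 3P - 34 → 166 = 4P, so P = 41.5 and q = 90.5.

90.50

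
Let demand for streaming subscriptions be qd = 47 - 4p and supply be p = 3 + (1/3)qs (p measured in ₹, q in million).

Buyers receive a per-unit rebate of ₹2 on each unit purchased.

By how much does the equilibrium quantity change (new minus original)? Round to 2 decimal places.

Before the shock: 47 - 4p = 3p - 9 ⇒ 56 = 7p ⇒ p = 8, q = 15.
Since buyers' out-of-pocket price is the market price minus the rebate, the effective demand curve becomes qd = 55 - 4p.
New equilibrium: 55 - 4p = 3p - 9 ⇒ 64 = 7p ⇒ p = 64/7 ≈ 9.1429, q = 129/7 ≈ 18.4286.
Δq = 18.4286 − 15 = +3.43.

+3.43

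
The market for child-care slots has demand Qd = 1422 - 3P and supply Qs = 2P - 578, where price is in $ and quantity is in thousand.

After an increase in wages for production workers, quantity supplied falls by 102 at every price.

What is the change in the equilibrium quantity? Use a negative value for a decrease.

Original equilibrium: 1422 - 3P = 2P - 578 gives 2000 = 5P, so P = 400 and Q = 222.
The shock moves the curves to Qd = 1422 - 3P and Qs = 2P - 680.
Clearing the new market: 1422 - 3P = 2P - 680, so P = 420.4 and Q = 160.8.
ΔQ = 160.8 − 222 = -61.2.

-61.2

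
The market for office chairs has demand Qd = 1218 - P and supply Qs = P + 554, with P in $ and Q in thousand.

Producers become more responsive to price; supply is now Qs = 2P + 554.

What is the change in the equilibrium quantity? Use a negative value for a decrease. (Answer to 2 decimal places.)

Solve the original market: 1218 - P = P + 554, hence P = 332 and Q = 886.
The new curves are Qd = 1218 - P (demand) and Qs = 2P + 554 (supply).
Setting them equal: 1218 - P = 2P + 554 → 664 = 3P, so P = 664/3 ≈ 221.3333 and Q = 2990/3 ≈ 996.6667.
ΔQ = 996.6667 − 886 = +110.67.

+110.67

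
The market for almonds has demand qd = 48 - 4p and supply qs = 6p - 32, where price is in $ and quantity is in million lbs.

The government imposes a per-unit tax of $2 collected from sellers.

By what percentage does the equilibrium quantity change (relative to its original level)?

-30

Initially, 48 - 4p = 6p - 32, so 80 = 10p and p = 8, q = 16.
Since sellers keep the price net of the tax, the effective supply curve becomes qs = 6p - 44.
Clearing the new market: 48 - 4p = 6p - 44, so p = 9.2 and q = 11.2.
%Δq = (11.2 − 16) / 16 × 100 = -30%.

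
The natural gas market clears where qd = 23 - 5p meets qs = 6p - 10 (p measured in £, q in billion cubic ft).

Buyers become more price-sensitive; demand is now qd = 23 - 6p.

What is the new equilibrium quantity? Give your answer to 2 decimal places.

Solve the original market: 23 - 5p = 6p - 10, hence p = 3 and q = 8.
The shock moves the curves to qd = 23 - 6p and qs = 6p - 10.
New equilibrium: 23 - 6p = 6p - 10 ⇒ 33 = 12p ⇒ p = 2.75, q = 6.5.

6.50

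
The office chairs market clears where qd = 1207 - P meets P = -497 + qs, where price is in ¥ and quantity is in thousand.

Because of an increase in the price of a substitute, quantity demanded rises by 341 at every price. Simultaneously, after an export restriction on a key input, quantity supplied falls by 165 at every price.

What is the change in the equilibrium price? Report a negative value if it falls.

+253

Original equilibrium: 1207 - P = P + 497 gives 710 = 2P, so P = 355 and q = 852.
After the shift, demand is qd = 1548 - P and supply is qs = P + 332.
New equilibrium: 1548 - P = P + 332 ⇒ 1216 = 2P ⇒ P = 608, q = 940.
ΔP = 608 − 355 = +253.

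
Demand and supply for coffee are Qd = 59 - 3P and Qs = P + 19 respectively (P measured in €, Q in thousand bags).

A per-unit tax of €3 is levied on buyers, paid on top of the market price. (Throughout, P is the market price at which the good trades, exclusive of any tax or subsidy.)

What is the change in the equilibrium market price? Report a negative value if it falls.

-2.25

Initially, 59 - 3P = P + 19, so 40 = 4P and P = 10, Q = 29.
Since buyers pay the price plus the tax, the effective demand curve becomes Qd = 50 - 3P.
Equate the new curves: 50 - 3P = P + 19, giving 31 = 4P, P = 7.75, Q = 26.75.
ΔP = 7.75 − 10 = -2.25.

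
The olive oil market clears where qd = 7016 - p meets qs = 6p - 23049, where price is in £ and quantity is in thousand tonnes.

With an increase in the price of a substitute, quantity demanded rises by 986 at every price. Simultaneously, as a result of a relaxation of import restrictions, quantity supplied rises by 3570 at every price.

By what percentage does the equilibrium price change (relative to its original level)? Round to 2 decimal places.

Before the shock: 7016 - p = 6p - 23049 ⇒ 30065 = 7p ⇒ p = 4295, q = 2721.
After the shift, demand is qd = 8002 - p and supply is qs = 6p - 19479.
New equilibrium: 8002 - p = 6p - 19479 ⇒ 27481 = 7p ⇒ p = 27481/7 ≈ 3925.8571, q = 28533/7 ≈ 4076.1429.
%Δp = (3925.8571 − 4295) / 4295 × 100 = -8.59%.

-8.59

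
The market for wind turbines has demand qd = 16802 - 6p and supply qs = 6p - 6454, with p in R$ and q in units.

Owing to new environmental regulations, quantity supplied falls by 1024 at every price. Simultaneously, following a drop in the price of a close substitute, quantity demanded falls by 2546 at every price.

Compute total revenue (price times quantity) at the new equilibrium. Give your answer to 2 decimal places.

Before the shock: 16802 - 6p = 6p - 6454 ⇒ 23256 = 12p ⇒ p = 1938, q = 5174.
The shock moves the curves to qd = 14256 - 6p and qs = 6p - 7478.
New equilibrium: 14256 - 6p = 6p - 7478 ⇒ 21734 = 12p ⇒ p = 10867/6 ≈ 1811.1667, q = 3389.
New expenditure = 1811.1667 × 3389 = 6138043.83.

6138043.83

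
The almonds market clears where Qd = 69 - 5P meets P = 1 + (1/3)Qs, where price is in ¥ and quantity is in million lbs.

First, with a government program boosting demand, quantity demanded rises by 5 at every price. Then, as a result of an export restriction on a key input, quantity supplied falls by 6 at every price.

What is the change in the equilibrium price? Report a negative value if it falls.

Original equilibrium: 69 - 5P = 3P - 3 gives 72 = 8P, so P = 9 and Q = 24.
With the change applied: demand Qd = 74 - 5P, supply Qs = 3P - 9.
Setting them equal: 74 - 5P = 3P - 9 → 83 = 8P, so P = 10.375 and Q = 22.125.
ΔP = 10.375 − 9 = +1.375.

+1.375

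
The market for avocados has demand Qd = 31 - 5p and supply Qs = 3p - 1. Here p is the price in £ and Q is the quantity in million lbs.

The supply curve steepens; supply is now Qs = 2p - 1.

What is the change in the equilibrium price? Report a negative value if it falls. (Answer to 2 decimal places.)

Original equilibrium: 31 - 5p = 3p - 1 gives 32 = 8p, so p = 4 and Q = 11.
With the change applied: demand Qd = 31 - 5p, supply Qs = 2p - 1.
Equate the new curves: 31 - 5p = 2p - 1, giving 32 = 7p, p = 32/7 ≈ 4.5714, Q = 57/7 ≈ 8.1429.
Δp = 4.5714 − 4 = +0.57.

+0.57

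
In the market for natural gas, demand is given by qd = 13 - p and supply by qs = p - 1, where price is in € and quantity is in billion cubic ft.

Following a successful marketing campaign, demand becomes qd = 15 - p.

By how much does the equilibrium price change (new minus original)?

Solve the original market: 13 - p = p - 1, hence p = 7 and q = 6.
The shock moves the curves to qd = 15 - p and qs = p - 1.
New equilibrium: 15 - p = p - 1 ⇒ 16 = 2p ⇒ p = 8, q = 7.
Δp = 8 − 7 = +1.

+1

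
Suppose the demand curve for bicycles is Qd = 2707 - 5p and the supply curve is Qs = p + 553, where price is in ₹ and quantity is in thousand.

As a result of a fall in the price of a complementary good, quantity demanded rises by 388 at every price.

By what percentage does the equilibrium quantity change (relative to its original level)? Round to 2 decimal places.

+7.09

Initially, 2707 - 5p = p + 553, so 2154 = 6p and p = 359, Q = 912.
The shock moves the curves to Qd = 3095 - 5p and Qs = p + 553.
Clearing the new market: 3095 - 5p = p + 553, so p = 1271/3 ≈ 423.6667 and Q = 2930/3 ≈ 976.6667.
%ΔQ = (976.6667 − 912) / 912 × 100 = +7.09%.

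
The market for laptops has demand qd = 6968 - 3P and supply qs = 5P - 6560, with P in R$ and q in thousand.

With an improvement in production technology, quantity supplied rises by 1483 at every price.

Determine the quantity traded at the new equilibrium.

Original equilibrium: 6968 - 3P = 5P - 6560 gives 13528 = 8P, so P = 1691 and q = 1895.
The shock moves the curves to qd = 6968 - 3P and qs = 5P - 5077.
New equilibrium: 6968 - 3P = 5P - 5077 ⇒ 12045 = 8P ⇒ P = 1505.625, q = 2451.125.

2451.125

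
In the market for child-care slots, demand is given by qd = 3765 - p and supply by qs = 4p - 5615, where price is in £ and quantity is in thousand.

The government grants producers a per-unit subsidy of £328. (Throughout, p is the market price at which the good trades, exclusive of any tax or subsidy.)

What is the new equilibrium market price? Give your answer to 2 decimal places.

1613.60

Original equilibrium: 3765 - p = 4p - 5615 gives 9380 = 5p, so p = 1876 and q = 1889.
Since sellers receive the price plus the subsidy, the effective supply curve becomes qs = 4p - 4303.
New equilibrium: 3765 - p = 4p - 4303 ⇒ 8068 = 5p ⇒ p = 1613.6, q = 2151.4.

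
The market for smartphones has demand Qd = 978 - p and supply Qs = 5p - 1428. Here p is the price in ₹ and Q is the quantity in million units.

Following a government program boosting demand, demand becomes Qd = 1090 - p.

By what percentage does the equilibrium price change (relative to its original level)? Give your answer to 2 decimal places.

Original equilibrium: 978 - p = 5p - 1428 gives 2406 = 6p, so p = 401 and Q = 577.
After the shift, demand is Qd = 1090 - p and supply is Qs = 5p - 1428.
Clearing the new market: 1090 - p = 5p - 1428, so p = 1259/3 ≈ 419.6667 and Q = 2011/3 ≈ 670.3333.
%Δp = (419.6667 − 401) / 401 × 100 = +4.66%.

+4.66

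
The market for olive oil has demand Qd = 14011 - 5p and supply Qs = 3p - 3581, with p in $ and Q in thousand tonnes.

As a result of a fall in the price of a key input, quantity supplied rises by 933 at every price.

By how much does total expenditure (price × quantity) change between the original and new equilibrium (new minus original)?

Solve the original market: 14011 - 5p = 3p - 3581, hence p = 2199 and Q = 3016.
The new curves are Qd = 14011 - 5p (demand) and Qs = 3p - 2648 (supply).
Equate the new curves: 14011 - 5p = 3p - 2648, giving 16659 = 8p, p = 2082.375, Q = 3599.125.
Expenditure moves from 2199×3016 = 6632184 to 2082.375×3599.125 = 7494727.921875; change = +862543.921875.

+862543.921875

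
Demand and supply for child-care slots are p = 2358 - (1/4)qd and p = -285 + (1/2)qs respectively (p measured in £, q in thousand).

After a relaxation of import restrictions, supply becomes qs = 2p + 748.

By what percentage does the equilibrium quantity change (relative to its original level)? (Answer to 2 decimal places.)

+3.37

Original equilibrium: 9432 - 4p = 2p + 570 gives 8862 = 6p, so p = 1477 and q = 3524.
The new curves are qd = 9432 - 4p (demand) and qs = 2p + 748 (supply).
Clearing the new market: 9432 - 4p = 2p + 748, so p = 4342/3 ≈ 1447.3333 and q = 10928/3 ≈ 3642.6667.
%Δq = (3642.6667 − 3524) / 3524 × 100 = +3.37%.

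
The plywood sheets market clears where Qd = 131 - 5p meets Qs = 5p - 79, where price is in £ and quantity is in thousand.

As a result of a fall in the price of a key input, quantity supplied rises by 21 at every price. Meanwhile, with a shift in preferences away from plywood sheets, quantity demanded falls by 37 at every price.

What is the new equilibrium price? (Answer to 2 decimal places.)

15.20

Initially, 131 - 5p = 5p - 79, so 210 = 10p and p = 21, Q = 26.
After the shift, demand is Qd = 94 - 5p and supply is Qs = 5p - 58.
Clearing the new market: 94 - 5p = 5p - 58, so p = 15.2 and Q = 18.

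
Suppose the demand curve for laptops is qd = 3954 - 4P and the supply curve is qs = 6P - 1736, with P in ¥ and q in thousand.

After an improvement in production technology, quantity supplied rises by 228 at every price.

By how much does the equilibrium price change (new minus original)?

-22.8

Solve the original market: 3954 - 4P = 6P - 1736, hence P = 569 and q = 1678.
After the shift, demand is qd = 3954 - 4P and supply is qs = 6P - 1508.
Setting them equal: 3954 - 4P = 6P - 1508 → 5462 = 10P, so P = 546.2 and q = 1769.2.
ΔP = 546.2 − 569 = -22.8.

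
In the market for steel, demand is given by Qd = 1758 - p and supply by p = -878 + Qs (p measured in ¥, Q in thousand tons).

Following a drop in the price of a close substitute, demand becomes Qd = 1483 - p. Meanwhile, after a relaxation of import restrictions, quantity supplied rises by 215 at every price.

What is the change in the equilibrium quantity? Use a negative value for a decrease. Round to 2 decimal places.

-30.00

Solve the original market: 1758 - p = p + 878, hence p = 440 and Q = 1318.
The new curves are Qd = 1483 - p (demand) and Qs = p + 1093 (supply).
Setting them equal: 1483 - p = p + 1093 → 390 = 2p, so p = 195 and Q = 1288.
ΔQ = 1288 − 1318 = -30.00.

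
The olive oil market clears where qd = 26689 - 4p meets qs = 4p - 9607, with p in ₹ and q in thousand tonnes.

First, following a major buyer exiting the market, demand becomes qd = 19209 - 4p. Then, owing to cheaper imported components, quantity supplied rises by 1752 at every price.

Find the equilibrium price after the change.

Original equilibrium: 26689 - 4p = 4p - 9607 gives 36296 = 8p, so p = 4537 and q = 8541.
With the change applied: demand qd = 19209 - 4p, supply qs = 4p - 7855.
Setting them equal: 19209 - 4p = 4p - 7855 → 27064 = 8p, so p = 3383 and q = 5677.

3383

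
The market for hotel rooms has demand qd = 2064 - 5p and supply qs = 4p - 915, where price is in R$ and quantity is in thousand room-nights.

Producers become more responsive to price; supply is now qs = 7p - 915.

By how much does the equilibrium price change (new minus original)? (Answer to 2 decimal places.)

-82.75

Solve the original market: 2064 - 5p = 4p - 915, hence p = 331 and q = 409.
The new curves are qd = 2064 - 5p (demand) and qs = 7p - 915 (supply).
New equilibrium: 2064 - 5p = 7p - 915 ⇒ 2979 = 12p ⇒ p = 248.25, q = 822.75.
Δp = 248.25 − 331 = -82.75.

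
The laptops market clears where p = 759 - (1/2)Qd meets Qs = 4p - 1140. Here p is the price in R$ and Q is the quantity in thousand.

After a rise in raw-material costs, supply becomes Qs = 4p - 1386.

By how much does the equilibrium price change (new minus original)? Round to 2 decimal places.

Initially, 1518 - 2p = 4p - 1140, so 2658 = 6p and p = 443, Q = 632.
The new curves are Qd = 1518 - 2p (demand) and Qs = 4p - 1386 (supply).
New equilibrium: 1518 - 2p = 4p - 1386 ⇒ 2904 = 6p ⇒ p = 484, Q = 550.
Δp = 484 − 443 = +41.00.

+41.00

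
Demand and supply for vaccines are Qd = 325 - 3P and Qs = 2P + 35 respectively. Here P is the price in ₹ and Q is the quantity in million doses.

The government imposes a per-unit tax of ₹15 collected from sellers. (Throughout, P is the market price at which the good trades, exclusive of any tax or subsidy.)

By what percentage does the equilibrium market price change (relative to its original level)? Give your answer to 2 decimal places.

+10.34

Before the shock: 325 - 3P = 2P + 35 ⇒ 290 = 5P ⇒ P = 58, Q = 151.
Since sellers keep the price net of the tax, the effective supply curve becomes Qs = 2P + 5.
Setting them equal: 325 - 3P = 2P + 5 → 320 = 5P, so P = 64 and Q = 133.
%ΔP = (64 − 58) / 58 × 100 = +10.34%.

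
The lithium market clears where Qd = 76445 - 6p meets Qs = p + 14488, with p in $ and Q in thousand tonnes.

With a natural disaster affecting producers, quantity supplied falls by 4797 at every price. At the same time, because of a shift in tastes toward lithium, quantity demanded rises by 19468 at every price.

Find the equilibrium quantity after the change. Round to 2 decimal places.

22008.43

Original equilibrium: 76445 - 6p = p + 14488 gives 61957 = 7p, so p = 8851 and Q = 23339.
With the change applied: demand Qd = 95913 - 6p, supply Qs = p + 9691.
Equate the new curves: 95913 - 6p = p + 9691, giving 86222 = 7p, p = 86222/7 ≈ 12317.4286, Q = 154059/7 ≈ 22008.4286.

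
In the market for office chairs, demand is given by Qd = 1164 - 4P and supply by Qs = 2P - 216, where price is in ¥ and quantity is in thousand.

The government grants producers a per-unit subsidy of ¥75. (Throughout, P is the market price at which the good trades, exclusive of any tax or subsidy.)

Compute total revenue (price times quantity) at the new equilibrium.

70520

Before the shock: 1164 - 4P = 2P - 216 ⇒ 1380 = 6P ⇒ P = 230, Q = 244.
Since sellers receive the price plus the subsidy, the effective supply curve becomes Qs = 2P - 66.
Setting them equal: 1164 - 4P = 2P - 66 → 1230 = 6P, so P = 205 and Q = 344.
New expenditure = 205 × 344 = 70520.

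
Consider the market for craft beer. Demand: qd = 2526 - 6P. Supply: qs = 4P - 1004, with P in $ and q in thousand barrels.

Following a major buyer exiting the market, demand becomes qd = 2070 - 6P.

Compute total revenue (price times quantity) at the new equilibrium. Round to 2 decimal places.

Original equilibrium: 2526 - 6P = 4P - 1004 gives 3530 = 10P, so P = 353 and q = 408.
The new curves are qd = 2070 - 6P (demand) and qs = 4P - 1004 (supply).
Setting them equal: 2070 - 6P = 4P - 1004 → 3074 = 10P, so P = 307.4 and q = 225.6.
New expenditure = 307.4 × 225.6 = 69349.44.

69349.44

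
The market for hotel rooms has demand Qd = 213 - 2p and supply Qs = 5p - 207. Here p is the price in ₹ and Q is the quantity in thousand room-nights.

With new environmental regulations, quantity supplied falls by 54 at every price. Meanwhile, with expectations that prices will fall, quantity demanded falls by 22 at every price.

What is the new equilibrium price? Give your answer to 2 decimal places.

Original equilibrium: 213 - 2p = 5p - 207 gives 420 = 7p, so p = 60 and Q = 93.
The shock moves the curves to Qd = 191 - 2p and Qs = 5p - 261.
Clearing the new market: 191 - 2p = 5p - 261, so p = 452/7 ≈ 64.5714 and Q = 433/7 ≈ 61.8571.

64.57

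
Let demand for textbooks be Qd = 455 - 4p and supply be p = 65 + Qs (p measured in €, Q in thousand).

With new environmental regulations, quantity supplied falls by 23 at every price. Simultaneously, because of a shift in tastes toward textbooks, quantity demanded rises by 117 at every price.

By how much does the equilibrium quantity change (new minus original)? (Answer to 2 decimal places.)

Initially, 455 - 4p = p - 65, so 520 = 5p and p = 104, Q = 39.
After the shift, demand is Qd = 572 - 4p and supply is Qs = p - 88.
New equilibrium: 572 - 4p = p - 88 ⇒ 660 = 5p ⇒ p = 132, Q = 44.
ΔQ = 44 − 39 = +5.00.

+5.00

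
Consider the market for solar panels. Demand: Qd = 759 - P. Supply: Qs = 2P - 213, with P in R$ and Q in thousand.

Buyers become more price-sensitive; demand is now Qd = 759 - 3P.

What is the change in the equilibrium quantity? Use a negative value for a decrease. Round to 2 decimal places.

-259.20

Initially, 759 - P = 2P - 213, so 972 = 3P and P = 324, Q = 435.
With the change applied: demand Qd = 759 - 3P, supply Qs = 2P - 213.
New equilibrium: 759 - 3P = 2P - 213 ⇒ 972 = 5P ⇒ P = 194.4, Q = 175.8.
ΔQ = 175.8 − 435 = -259.20.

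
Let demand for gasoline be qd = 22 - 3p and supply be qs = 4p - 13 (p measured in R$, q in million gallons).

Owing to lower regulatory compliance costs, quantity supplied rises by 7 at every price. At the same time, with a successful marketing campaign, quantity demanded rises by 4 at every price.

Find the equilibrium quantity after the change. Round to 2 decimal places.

12.29

Before the shock: 22 - 3p = 4p - 13 ⇒ 35 = 7p ⇒ p = 5, q = 7.
The new curves are qd = 26 - 3p (demand) and qs = 4p - 6 (supply).
New equilibrium: 26 - 3p = 4p - 6 ⇒ 32 = 7p ⇒ p = 32/7 ≈ 4.5714, q = 86/7 ≈ 12.2857.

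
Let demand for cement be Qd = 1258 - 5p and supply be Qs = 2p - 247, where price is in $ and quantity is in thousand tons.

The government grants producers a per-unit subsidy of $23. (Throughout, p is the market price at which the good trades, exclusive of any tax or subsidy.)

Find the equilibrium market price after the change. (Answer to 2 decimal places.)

Original equilibrium: 1258 - 5p = 2p - 247 gives 1505 = 7p, so p = 215 and Q = 183.
Since sellers receive the price plus the subsidy, the effective supply curve becomes Qs = 2p - 201.
New equilibrium: 1258 - 5p = 2p - 201 ⇒ 1459 = 7p ⇒ p = 1459/7 ≈ 208.4286, Q = 1511/7 ≈ 215.8571.

208.43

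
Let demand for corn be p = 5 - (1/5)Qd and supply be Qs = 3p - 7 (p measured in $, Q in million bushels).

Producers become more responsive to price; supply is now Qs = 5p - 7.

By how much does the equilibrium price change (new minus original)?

Before the shock: 25 - 5p = 3p - 7 ⇒ 32 = 8p ⇒ p = 4, Q = 5.
With the change applied: demand Qd = 25 - 5p, supply Qs = 5p - 7.
Clearing the new market: 25 - 5p = 5p - 7, so p = 3.2 and Q = 9.
Δp = 3.2 − 4 = -0.8.

-0.8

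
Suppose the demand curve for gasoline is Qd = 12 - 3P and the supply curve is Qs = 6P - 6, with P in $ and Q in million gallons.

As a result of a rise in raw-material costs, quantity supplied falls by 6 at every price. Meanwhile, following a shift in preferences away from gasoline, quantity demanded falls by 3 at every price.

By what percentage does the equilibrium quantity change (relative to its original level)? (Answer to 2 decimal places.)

-66.67

Solve the original market: 12 - 3P = 6P - 6, hence P = 2 and Q = 6.
After the shift, demand is Qd = 9 - 3P and supply is Qs = 6P - 12.
Equate the new curves: 9 - 3P = 6P - 12, giving 21 = 9P, P = 7/3 ≈ 2.3333, Q = 2.
%ΔQ = (2 − 6) / 6 × 100 = -66.67%.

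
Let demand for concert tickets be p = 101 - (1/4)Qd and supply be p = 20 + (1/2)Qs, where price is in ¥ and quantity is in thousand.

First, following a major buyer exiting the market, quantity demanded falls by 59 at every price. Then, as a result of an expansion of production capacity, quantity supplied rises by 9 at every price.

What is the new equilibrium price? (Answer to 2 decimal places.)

Original equilibrium: 404 - 4p = 2p - 40 gives 444 = 6p, so p = 74 and Q = 108.
The new curves are Qd = 345 - 4p (demand) and Qs = 2p - 31 (supply).
New equilibrium: 345 - 4p = 2p - 31 ⇒ 376 = 6p ⇒ p = 188/3 ≈ 62.6667, Q = 283/3 ≈ 94.3333.

62.67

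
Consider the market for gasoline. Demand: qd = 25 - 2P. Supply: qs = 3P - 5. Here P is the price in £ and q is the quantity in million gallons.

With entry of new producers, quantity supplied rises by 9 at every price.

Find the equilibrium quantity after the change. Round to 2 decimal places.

16.60

Before the shock: 25 - 2P = 3P - 5 ⇒ 30 = 5P ⇒ P = 6, q = 13.
With the change applied: demand qd = 25 - 2P, supply qs = 3P + 4.
Setting them equal: 25 - 2P = 3P + 4 → 21 = 5P, so P = 4.2 and q = 16.6.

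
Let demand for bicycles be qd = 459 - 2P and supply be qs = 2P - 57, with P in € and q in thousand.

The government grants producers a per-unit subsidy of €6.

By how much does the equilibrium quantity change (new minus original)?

+6

Initially, 459 - 2P = 2P - 57, so 516 = 4P and P = 129, q = 201.
Since sellers receive the price plus the subsidy, the effective supply curve becomes qs = 2P - 45.
New equilibrium: 459 - 2P = 2P - 45 ⇒ 504 = 4P ⇒ P = 126, q = 207.
Δq = 207 − 201 = +6.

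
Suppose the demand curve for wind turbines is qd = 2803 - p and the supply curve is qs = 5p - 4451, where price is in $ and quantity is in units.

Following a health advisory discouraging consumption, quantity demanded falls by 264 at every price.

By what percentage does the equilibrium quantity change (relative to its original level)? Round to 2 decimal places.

-13.80

Original equilibrium: 2803 - p = 5p - 4451 gives 7254 = 6p, so p = 1209 and q = 1594.
The new curves are qd = 2539 - p (demand) and qs = 5p - 4451 (supply).
Equate the new curves: 2539 - p = 5p - 4451, giving 6990 = 6p, p = 1165, q = 1374.
%Δq = (1374 − 1594) / 1594 × 100 = -13.80%.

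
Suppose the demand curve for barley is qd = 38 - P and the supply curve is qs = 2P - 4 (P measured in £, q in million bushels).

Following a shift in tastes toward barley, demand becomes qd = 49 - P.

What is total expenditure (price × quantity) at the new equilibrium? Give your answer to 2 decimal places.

553.56

Solve the original market: 38 - P = 2P - 4, hence P = 14 and q = 24.
The new curves are qd = 49 - P (demand) and qs = 2P - 4 (supply).
Clearing the new market: 49 - P = 2P - 4, so P = 53/3 ≈ 17.6667 and q = 94/3 ≈ 31.3333.
New expenditure = 17.6667 × 31.3333 = 553.56.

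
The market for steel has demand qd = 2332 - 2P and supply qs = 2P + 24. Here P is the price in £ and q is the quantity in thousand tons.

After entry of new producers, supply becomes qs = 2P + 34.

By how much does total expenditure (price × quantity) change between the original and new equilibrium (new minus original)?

-72.5

Before the shock: 2332 - 2P = 2P + 24 ⇒ 2308 = 4P ⇒ P = 577, q = 1178.
With the change applied: demand qd = 2332 - 2P, supply qs = 2P + 34.
New equilibrium: 2332 - 2P = 2P + 34 ⇒ 2298 = 4P ⇒ P = 574.5, q = 1183.
Expenditure moves from 577×1178 = 679706 to 574.5×1183 = 679633.5; change = -72.5.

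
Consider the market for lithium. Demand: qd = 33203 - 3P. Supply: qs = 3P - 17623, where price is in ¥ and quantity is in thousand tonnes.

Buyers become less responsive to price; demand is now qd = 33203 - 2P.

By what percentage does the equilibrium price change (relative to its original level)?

+20

Initially, 33203 - 3P = 3P - 17623, so 50826 = 6P and P = 8471, q = 7790.
After the shift, demand is qd = 33203 - 2P and supply is qs = 3P - 17623.
Clearing the new market: 33203 - 2P = 3P - 17623, so P = 10165.2 and q = 12872.6.
%ΔP = (10165.2 − 8471) / 8471 × 100 = +20%.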